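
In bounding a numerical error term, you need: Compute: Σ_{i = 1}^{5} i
Using formula: Σ i^1 = n(n+1)/2 = 5·6/2 = 15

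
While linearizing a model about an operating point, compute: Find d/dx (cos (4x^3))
Chain rule: d/dx[cos(u)] = -sin(u)·u' where u = 4x^3
u' = 12x^2

Answer: -12x^2·sin(4x^3)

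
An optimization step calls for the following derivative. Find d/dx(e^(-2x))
Chain rule: d/dx[e^u]=e^u · u' where u=-2x
u'=-2

Answer: -2·e^(-2x)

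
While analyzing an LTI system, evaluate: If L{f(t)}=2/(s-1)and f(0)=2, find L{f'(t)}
L{f'(t)} = s·F(s) - f(0) = 2s/(s-1) - 2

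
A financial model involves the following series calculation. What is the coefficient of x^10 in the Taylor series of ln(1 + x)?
ln(1+x)=Σ (-1)^(n+1) x^n/n
Coefficient of x^10=(-1)^11/10=-1/10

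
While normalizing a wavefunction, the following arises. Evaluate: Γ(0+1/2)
Γ(1/2) = √π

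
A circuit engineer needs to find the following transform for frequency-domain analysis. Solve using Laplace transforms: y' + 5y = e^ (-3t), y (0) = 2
Take L: sY - 2+5Y=1/(s+3)
Y(s+5)=1/(s+3)+2
Y=1/((s+3)(s+5))+2/(s+5)
Partial fractions: 1/((s+3)(s+5))=(1/2)/(s+3) - (1/2)/(s+5)
So Y=(1/2)/(s+3)+(3/2)/(s+5)
Inverse Laplace transform (L^(-1){1/(s+3)}=e^(-3t), L^(-1){1/(s+5)}=e^(-5t)):

Answer: y(t)=(1/2)·e^(-3t)+(3/2)·e^(-5t)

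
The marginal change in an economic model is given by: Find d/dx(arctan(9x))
d/dx[arctan(u)]=u'/(1 + u²), u=9x, u'=9

Answer: 9/(1 + 81x²)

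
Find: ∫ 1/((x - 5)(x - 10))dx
Partial fractions: 1/((x-5)(x-10)) = A/(x-5)+B/(x-10)
A = -1/5, B = 1/5
∫ [-1/5· 1/(x-5)+1/5· 1/(x-10)] dx
= (1/5)[ln|x-10| - ln|x-5|]+C

Answer: (1/5)·ln|(x-10)/(x-5)|+C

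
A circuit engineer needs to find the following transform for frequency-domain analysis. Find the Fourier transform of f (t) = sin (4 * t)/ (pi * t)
sin(W * t)/(pi * t)=(W/pi) * sinc(W * t/pi) is the impulse response of the ideal low-pass filter with cutoff W (here W=4).
Its Fourier transform is a rectangular function:
F(omega)=1 for |omega| < 4, 0 otherwise

Answer: rect(omega/8) [i.e., 1 for |omega| < 4, 0 otherwise]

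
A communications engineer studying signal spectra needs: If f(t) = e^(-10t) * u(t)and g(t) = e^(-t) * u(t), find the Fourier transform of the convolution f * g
By the convolution theorem: F{f*g}=F(omega)*G(omega)
F(omega)=1/(10+j*omega), G(omega)=1/(1+j*omega)
F{f*g}=1/((10+j*omega)(1+j*omega))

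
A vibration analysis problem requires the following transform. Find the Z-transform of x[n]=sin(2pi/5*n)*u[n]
Z{sin(w0*n)*u[n]} = z*sin(w0)/(z^2-2z*cos(w0)+1)
With w0 = 2pi/5: X(z) = z*sin(2pi/5)/(z^2-2z*cos(2pi/5)+1)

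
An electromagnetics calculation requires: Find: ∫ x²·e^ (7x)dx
Integration by parts twice:
First: u=x², dv=e^(7x) dx => x²e^(7x)/7 - (2/7)∫ xe^(7x) dx
Second (∫ xe^(7x) dx): xe^(7x)/7 - e^(7x)/49
Combining: e^(7x)(x²/7-2x/49+2/343)+C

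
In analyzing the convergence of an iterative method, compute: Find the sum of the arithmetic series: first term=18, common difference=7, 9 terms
Last term: a_n = 18+(9-1)·7 = 74
Sum = n(a_1+a_n)/2 = 9(18+74)/2 = 414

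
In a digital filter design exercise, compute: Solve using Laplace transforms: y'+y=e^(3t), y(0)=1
Take L: sY - 1+Y = 1/(s-3)
Y(s+1) = 1/(s-3)+1
Y = 1/((s-3)(s+1))+1/(s+1)
Partial fractions: 1/((s-3)(s+1)) = (1/4)/(s-3) - (1/4)/(s+1)
So Y = (1/4)/(s-3)+(3/4)/(s+1)
Inverse Laplace transform (L^(-1){1/(s-3)} = e^(3t), L^(-1){1/(s+1)} = e^(-t)):

Answer: y(t) = (1/4)·e^(3t)+(3/4)·e^(-t)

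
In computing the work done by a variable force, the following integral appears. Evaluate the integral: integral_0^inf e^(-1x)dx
integral_0^inf e^(-1x) dx = [-1/1 * e^(-1x)]_0^inf
= 0 - (-1/1) = 1/1

Answer: 1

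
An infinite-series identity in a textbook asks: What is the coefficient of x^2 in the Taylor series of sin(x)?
sin(x) has only odd powers. Coefficient of x^2=0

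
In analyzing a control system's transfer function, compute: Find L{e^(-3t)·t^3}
First shifting: L{e^(at)f(t)} = F(s-a)
L{t^3} = 6/s^4
Shift s → s + 3: 6/(s + 3)^4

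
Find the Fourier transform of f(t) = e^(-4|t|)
Using the standard pair: F{e^(-a|t|)}=2a/(a^2+omega^2)
With a=4: F(omega)=8/(16+omega^2)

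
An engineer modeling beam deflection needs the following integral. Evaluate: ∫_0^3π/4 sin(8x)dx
Antiderivative: -cos(8x)/8
Evaluate at bounds: [-cos(8·3π/4)/8] - [-cos(8·0)/8]
=(-(1) + (1))/8=0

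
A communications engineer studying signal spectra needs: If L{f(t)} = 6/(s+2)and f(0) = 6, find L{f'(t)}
L{f'(t)} = s·F(s) - f(0) = 6s/(s + 2) - 6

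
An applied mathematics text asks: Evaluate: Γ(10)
Γ(n)=(n-1)! for positive integers
Γ(10)=9!=362880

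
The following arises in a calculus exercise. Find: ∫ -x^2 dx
Using power rule: ∫ -x^2 dx = -1/3 x^3 + C = (-1/3)x^3 + C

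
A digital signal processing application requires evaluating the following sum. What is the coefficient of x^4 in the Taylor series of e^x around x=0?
Taylor series of e^x = Σ x^n/n!
Coefficient of x^4 = 1/4! = 1/24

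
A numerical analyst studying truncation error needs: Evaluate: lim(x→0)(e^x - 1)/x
L'Hôpital (0/0): lim e^x/1 = 1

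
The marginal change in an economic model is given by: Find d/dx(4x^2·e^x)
Product rule: (fg)' = f'g + fg'
f = 4x^2, f' = 8x
g = e^x, g' = e^x

Answer: 8x·e^x + 4x^2·e^x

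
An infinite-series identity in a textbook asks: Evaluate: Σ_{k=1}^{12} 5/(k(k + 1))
Partial fractions: 5/(k(k+1)) = 5/k - 5/(k+1)
Telescoping sum: 5(1-1/13) = 5·12/13

Answer: 60/13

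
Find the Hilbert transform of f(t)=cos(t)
The Hilbert transform shifts each frequency component by -pi/2.
H{cos(wt)}=sin(wt)
With w=1: H{cos(t)}=sin(t)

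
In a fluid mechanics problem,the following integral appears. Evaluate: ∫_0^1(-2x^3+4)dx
Step 1: Find antiderivative F(x) = (-1/2)x^4 + 4x
Step 2: F(1) - F(0) = 7/2 - (0) = 7/2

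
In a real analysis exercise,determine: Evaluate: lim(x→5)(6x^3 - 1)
Polynomial is continuous, so substitute x = 5:
6·5^3-1 = 749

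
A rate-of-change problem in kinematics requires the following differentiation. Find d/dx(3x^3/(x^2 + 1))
Quotient rule: (f/g)'=(f'g - fg')/g²
f=3x^3, f'=9x^2
g=x^2+1, g'=2x

Answer: (9x^2·(x^2+1)-6x^4)/(x^2+1)²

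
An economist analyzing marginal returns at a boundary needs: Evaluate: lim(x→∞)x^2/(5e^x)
Apply L'Hôpital 2 times (∞/∞ each time):
Eventually get 2!/(5e^x) → 0

Answer: 0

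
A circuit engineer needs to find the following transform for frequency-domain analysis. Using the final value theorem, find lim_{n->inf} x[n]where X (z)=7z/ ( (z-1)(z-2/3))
Final value theorem: lim x[n]=lim_{z->1} (z-1)*X(z)
(z-1)*X(z)=7z/(z-2/3)
As z->1: 7/(1-2/3)=7/(1/3)=21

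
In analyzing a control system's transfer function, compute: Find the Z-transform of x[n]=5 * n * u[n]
Z{n * u[n]} = z/(z-1)^2
By linearity: Z{5 * n * u[n]} = 5z/(z-1)^2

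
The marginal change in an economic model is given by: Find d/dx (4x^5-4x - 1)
Power rule: d/dx(ax^n) = n·a·x^(n-1)
Term by term: 20·x^4-4

Answer: 20x^4-4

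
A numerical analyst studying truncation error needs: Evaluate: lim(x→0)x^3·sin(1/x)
Squeeze theorem: -|x^3| ≤ x^3·sin(1/x) ≤ |x^3|
Since x^3 → 0 as x → 0, by squeeze theorem the limit is 0

Answer: 0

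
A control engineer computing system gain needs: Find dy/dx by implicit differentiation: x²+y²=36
Differentiate both sides: 2x + 2y·(dy/dx)=0
Solve: dy/dx=-2x/(2y)=-x/y

Answer: dy/dx=-x/y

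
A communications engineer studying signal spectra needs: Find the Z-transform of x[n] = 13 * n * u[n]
Z{n*u[n]}=z/(z-1)^2
By linearity: Z{13*n*u[n]}=13z/(z-1)^2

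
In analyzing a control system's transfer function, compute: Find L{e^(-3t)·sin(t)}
First shifting: L{e^(at)f(t)}=F(s-a)
L{sin(t)}=1/(s²+1)
Shift: 1/((s+3)²+1)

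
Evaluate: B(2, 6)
B(x,y) = Γ(x)Γ(y)/Γ(x+y) = (x-1)!(y-1)!/(x+y-1)!
B(2,6) = 1!·5!/7! = 1/42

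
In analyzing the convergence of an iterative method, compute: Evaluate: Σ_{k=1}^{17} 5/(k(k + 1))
Partial fractions: 5/(k(k+1)) = 5/k - 5/(k+1)
Telescoping sum: 5(1-1/18) = 5·17/18

Answer: 85/18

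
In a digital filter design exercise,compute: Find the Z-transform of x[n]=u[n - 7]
Using the time-shift property: Z{u[n-7]}=z^(-7)*z/(z-1)
=z^(-6)/(z-1)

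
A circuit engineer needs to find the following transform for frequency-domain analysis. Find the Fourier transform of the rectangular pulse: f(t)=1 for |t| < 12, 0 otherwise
F(omega)=integral from -12 to 12 of e^(-j*omega*t) dt
=2*sin(12*omega)/omega=24*sinc(12*omega/pi)

Answer: 2*sin(12*omega)/omega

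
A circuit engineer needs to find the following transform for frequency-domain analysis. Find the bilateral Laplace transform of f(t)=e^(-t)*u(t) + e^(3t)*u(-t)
For e^(-t)*u(t): L=1/(s+1), Re(s) > -1
For e^(3t)*u(-t): L=-1/(s-3), Re(s) < 3
Combined: F(s)=1/(s+1)-1/(s-3), -1 < Re(s) < 3

Answer: 1/(s+1)-1/(s-3), ROC: -1 < Re(s) < 3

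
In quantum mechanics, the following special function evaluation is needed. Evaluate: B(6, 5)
B(x,y) = Γ(x)Γ(y)/Γ(x + y) = (x-1)!(y-1)!/(x + y-1)!
B(6,5) = 5!·4!/10! = 1/1260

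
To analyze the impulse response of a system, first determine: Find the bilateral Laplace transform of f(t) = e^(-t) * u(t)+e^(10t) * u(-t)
For e^(-t) * u(t): L = 1/(s+1), Re(s) > -1
For e^(10t) * u(-t): L = -1/(s-10), Re(s) < 10
Combined: F(s) = 1/(s+1)-1/(s-10), -1 < Re(s) < 10

Answer: 1/(s+1)-1/(s-10), ROC: -1 < Re(s) < 10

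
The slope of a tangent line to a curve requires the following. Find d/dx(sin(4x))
Chain rule: d/dx[sin(u)]=cos(u)·u' where u=4x
u'=4

Answer: 4·cos(4x)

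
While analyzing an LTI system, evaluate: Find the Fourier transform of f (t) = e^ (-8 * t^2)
The Fourier transform of a Gaussian e^(-a*t^2) is sqrt(pi/a)*e^(-omega^2/(4a)).
With a = 8: F(omega) = sqrt(pi/8)*e^(-omega^2/32)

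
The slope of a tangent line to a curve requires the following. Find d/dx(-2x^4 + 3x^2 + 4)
Power rule: d/dx(ax^n) = n·a·x^(n-1)
Term by term: -8·x^3+6·x

Answer: -8x^3+6x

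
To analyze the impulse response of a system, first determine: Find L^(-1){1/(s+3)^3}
L^(-1){1/(s-a)^n} = t^(n-1)·e^(at)/(n-1)!
Here a = -3, n = 3: t^2·e^(-3t)/2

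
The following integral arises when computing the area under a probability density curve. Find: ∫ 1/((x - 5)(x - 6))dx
Partial fractions: 1/((x-5)(x-6)) = A/(x-5) + B/(x-6)
A = -1, B = 1
∫ [-1· 1/(x-5) + 1· 1/(x-6)] dx
= (1)[ln|x-6| - ln|x-5|] + C

Answer: ln|(x-6)/(x-5)| + C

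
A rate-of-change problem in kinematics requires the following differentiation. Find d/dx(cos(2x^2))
Chain rule: d/dx[cos(u)] = -sin(u)·u' where u = 2x^2
u' = 4x

Answer: -4x·sin(2x^2)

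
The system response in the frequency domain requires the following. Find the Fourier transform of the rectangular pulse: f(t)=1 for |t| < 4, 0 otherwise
F(omega) = integral from -4 to 4 of e^(-j*omega*t) dt
= 2*sin(4*omega)/omega = 8*sinc(4*omega/pi)

Answer: 2*sin(4*omega)/omega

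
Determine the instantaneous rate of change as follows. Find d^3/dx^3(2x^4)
Apply power rule 3 times:
d^1: 8x^3
d^2: 24x^2
d^3: 48x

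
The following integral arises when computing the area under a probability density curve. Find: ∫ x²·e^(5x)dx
Integration by parts twice:
First: u = x², dv = e^(5x) dx => x²e^(5x)/5 - (2/5)∫ xe^(5x) dx
Second (∫ xe^(5x) dx): xe^(5x)/5 - e^(5x)/25
Combining: e^(5x)(x²/5 - 2x/25 + 2/125) + C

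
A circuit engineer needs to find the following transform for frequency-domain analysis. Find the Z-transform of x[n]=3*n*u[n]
Z{n*u[n]}=z/(z-1)^2
By linearity: Z{3*n*u[n]}=3z/(z-1)^2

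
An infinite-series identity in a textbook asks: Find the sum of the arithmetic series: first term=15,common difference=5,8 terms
Last term: a_n = 15 + (8 - 1)·5 = 50
Sum = n(a_1 + a_n)/2 = 8(15 + 50)/2 = 260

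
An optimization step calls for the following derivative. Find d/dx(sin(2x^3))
Chain rule: d/dx[sin(u)] = cos(u)·u' where u = 2x^3
u' = 6x^2

Answer: 6x^2·cos(2x^3)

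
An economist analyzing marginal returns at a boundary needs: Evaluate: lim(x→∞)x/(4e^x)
Apply L'Hôpital 1 times (∞/∞ each time):
Eventually get 1!/(4e^x) → 0

Answer: 0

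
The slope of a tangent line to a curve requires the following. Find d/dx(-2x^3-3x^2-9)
Power rule: d/dx(ax^n)=n·a·x^(n-1)
Term by term: -6·x^2-6·x

Answer: -6x^2-6x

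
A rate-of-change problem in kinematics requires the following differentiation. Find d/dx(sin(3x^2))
Chain rule: d/dx[sin(u)] = cos(u)·u' where u = 3x^2
u' = 6x

Answer: 6x·cos(3x^2)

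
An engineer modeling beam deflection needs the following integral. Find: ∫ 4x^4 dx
Using power rule: ∫ 4x^4 dx = 4/5 x^5+C = (4/5)x^5+C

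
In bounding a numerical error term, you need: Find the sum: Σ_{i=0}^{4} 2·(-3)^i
Geometric series: S = a(1 - r^n)/(1 - r)
a = 2, r = -3, n = 5
S = 2(1 + 243)/4 = 122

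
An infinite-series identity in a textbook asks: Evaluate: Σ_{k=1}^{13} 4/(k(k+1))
Partial fractions: 4/(k(k+1)) = 4/k - 4/(k+1)
Telescoping sum: 4(1-1/14) = 4·13/14

Answer: 26/7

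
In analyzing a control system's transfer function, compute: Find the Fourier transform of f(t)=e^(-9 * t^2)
The Fourier transform of a Gaussian e^(-a * t^2) is sqrt(pi/a) * e^(-omega^2/(4a)).
With a = 9: F(omega) = sqrt(pi)/3 * e^(-omega^2/36)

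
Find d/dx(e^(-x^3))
Chain rule: d/dx[e^u] = e^u · u' where u = -x^3
u' = -3x^2

Answer: -3x^2·e^(-x^3)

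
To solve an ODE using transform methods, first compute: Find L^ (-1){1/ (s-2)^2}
L^(-1){1/(s-a)^n}=t^(n-1)·e^(at)/(n-1)!
Here a=2, n=2: t^1·e^(2t)/1

Answer: t·e^(2t)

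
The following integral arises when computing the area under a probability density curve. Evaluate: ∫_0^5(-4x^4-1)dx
Step 1: Find antiderivative F(x)=(-4/5)x^5 - x
Step 2: F(5) - F(0)=-2505 - (0)=-2505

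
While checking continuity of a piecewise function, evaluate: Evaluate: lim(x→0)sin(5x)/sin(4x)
sin(u) ≈ u for small u:
sin(5x)/sin(4x) ≈ 5x/(4x)=5/4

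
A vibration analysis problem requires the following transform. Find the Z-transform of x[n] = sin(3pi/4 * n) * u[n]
Z{sin(w0 * n) * u[n]}=z * sin(w0)/(z^2-2z * cos(w0)+1)
With w0=3pi/4: X(z)=z * sin(3pi/4)/(z^2-2z * cos(3pi/4)+1)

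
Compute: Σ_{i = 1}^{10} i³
Using formula: Σ i^3=[n(n + 1)/2]²=[10·11/2]²=3025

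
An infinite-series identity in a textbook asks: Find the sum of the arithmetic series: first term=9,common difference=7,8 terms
Last term: a_n=9 + (8 - 1)·7=58
Sum=n(a_1 + a_n)/2=8(9 + 58)/2=268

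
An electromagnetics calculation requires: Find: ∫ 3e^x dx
Since d/dx[e^x]=+ e^x, we get 3e^x + C

Answer: 3e^x + C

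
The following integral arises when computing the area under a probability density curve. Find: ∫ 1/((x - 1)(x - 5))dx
Partial fractions: 1/((x-1)(x-5)) = A/(x-1) + B/(x-5)
A = -1/4, B = 1/4
∫ [-1/4· 1/(x-1) + 1/4· 1/(x-5)] dx
= (1/4)[ln|x-5| - ln|x-1|] + C

Answer: (1/4)·ln|(x-5)/(x-1)| + C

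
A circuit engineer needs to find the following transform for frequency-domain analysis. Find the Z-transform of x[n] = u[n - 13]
Using the time-shift property: Z{u[n-13]} = z^(-13) * z/(z-1)
= z^(-12)/(z-1)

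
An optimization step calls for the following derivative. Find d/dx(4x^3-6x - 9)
Power rule: d/dx(ax^n) = n·a·x^(n-1)
Term by term: 12·x^2 - 6

Answer: 12x^2 - 6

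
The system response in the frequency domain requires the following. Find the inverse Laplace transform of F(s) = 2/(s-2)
L^(-1){2/(s-a)}=c·e^(at)
Here a=2, c=2

Answer: 2e^(2t)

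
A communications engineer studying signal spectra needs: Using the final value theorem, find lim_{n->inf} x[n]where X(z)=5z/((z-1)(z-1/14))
Final value theorem: lim x[n]=lim_{z->1} (z-1)*X(z)
(z-1)*X(z)=5z/(z-1/14)
As z->1: 5/(1 - 1/14)=5/(13/14)=70/13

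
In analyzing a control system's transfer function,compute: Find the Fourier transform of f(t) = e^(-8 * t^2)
The Fourier transform of a Gaussian e^(-a*t^2) is sqrt(pi/a)*e^(-omega^2/(4a)).
With a = 8: F(omega) = sqrt(pi/8)*e^(-omega^2/32)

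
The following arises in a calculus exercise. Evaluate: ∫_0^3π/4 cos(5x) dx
Antiderivative: sin(5x)/5
Evaluate at bounds: [sin(5·3π/4)/5] - [sin(5·0)/5]
= ((-√2/2) - (0))/5 = -√2/10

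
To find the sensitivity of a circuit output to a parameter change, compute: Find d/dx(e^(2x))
Chain rule: d/dx[e^u] = e^u · u' where u = 2x
u' = 2

Answer: 2·e^(2x)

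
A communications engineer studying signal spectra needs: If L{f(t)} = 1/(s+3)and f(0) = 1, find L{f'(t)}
L{f'(t)} = s·F(s) - f(0) = s/(s + 3) - 1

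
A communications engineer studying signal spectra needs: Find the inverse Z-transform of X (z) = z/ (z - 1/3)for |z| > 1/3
Standard pair: z/(z-a) <-> a^n * u[n] for causal signals
With a = 1/3: x[n] = (1/3)^n * u[n]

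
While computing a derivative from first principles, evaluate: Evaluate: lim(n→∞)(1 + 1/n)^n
This is the definition of e^1: lim(1 + 1/n)^n=e^1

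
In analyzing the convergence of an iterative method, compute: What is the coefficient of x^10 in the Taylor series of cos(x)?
cos(x) = Σ (-1)^k x^(2k)/(2k)!
For x^10: (-1)^5/10! = -1/3628800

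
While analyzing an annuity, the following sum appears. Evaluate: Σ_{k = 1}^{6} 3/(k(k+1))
Partial fractions: 3/(k(k+1))=3/k - 3/(k+1)
Telescoping sum: 3(1-1/7)=3·6/7

Answer: 18/7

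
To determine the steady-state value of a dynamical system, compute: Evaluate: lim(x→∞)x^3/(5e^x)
Apply L'Hôpital 3 times (∞/∞ each time):
Eventually get 3!/(5e^x) → 0

Answer: 0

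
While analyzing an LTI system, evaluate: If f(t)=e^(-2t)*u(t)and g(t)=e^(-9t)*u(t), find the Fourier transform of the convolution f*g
By the convolution theorem: F{f*g} = F(omega)*G(omega)
F(omega) = 1/(2 + j*omega), G(omega) = 1/(9 + j*omega)
F{f*g} = 1/((2 + j*omega)(9 + j*omega))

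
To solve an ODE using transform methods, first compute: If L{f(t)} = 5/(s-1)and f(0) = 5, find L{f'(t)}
L{f'(t)}=s·F(s) - f(0)=5s/(s-1) - 5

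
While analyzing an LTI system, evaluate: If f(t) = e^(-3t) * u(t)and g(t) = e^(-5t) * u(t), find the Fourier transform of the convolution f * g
By the convolution theorem: F{f*g} = F(omega)*G(omega)
F(omega) = 1/(3 + j*omega), G(omega) = 1/(5 + j*omega)
F{f*g} = 1/((3 + j*omega)(5 + j*omega))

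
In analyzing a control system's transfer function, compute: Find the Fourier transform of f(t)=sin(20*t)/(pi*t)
sin(W*t)/(pi*t)=(W/pi)*sinc(W*t/pi) is the impulse response of the ideal low-pass filter with cutoff W (here W=20).
Its Fourier transform is a rectangular function:
F(omega)=1 for |omega| < 20, 0 otherwise

Answer: rect(omega/40) [i.e., 1 for |omega| < 20, 0 otherwise]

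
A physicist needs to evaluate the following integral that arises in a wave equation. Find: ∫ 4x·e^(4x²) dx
Let u = 4x², du = 8x dx
∫ (1/2)e^u du = e^u/2 + C

Answer: e^(4x²)/2 + C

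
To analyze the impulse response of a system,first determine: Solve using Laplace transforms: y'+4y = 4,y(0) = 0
Take L of both sides: sY(s) - 0 + 4Y(s)=4/s
Y(s)(s + 4)=4/s + 0
Y(s)=4/(s(s + 4)) + 0/(s + 4)
Partial fractions: 4/(s(s + 4))=1/s - 1/(s + 4)
So Y(s)=1/s - 1/(s + 4)
Inverse transform (L^(-1){1/s}=1, L^(-1){1/(s + 4)}=e^(-4t)):

Answer: y(t)=1 - e^(-4t)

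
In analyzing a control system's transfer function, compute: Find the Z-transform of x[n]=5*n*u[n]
Z{n*u[n]}=z/(z-1)^2
By linearity: Z{5*n*u[n]}=5z/(z-1)^2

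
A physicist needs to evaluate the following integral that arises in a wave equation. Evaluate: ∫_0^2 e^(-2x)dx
Antiderivative: (1/(-2))e^(-2x)
Evaluate: (1/(-2))(e^-4-1)

Answer: (e^-4-1)/(-2)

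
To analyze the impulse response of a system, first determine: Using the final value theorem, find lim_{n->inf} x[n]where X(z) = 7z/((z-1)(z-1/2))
Final value theorem: lim x[n] = lim_{z->1} (z-1) * X(z)
(z-1) * X(z) = 7z/(z-1/2)
As z->1: 7/(1-1/2) = 7/(1/2) = 14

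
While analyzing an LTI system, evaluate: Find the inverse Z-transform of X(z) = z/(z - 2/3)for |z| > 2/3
Standard pair: z/(z-a) <-> a^n*u[n] for causal signals
With a = 2/3: x[n] = (2/3)^n*u[n]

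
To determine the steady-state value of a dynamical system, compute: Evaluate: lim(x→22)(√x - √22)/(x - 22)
Multiply by conjugate (√x + √22)/(√x + √22):
= (x - 22)/((x - 22)(√x + √22)) = 1/(√x + √22)
As x → 22: 1/(2√22)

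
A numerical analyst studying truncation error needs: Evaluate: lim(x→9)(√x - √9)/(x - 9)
Multiply by conjugate (√x+√9)/(√x+√9):
=(x - 9)/((x - 9)(√x+√9))=1/(√x+√9)
As x → 9: 1/(2√9)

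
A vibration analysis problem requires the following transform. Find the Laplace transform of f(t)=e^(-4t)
L{e^(at)} = 1/(s-a)
L{e^(-4t)} = 1/(s+4)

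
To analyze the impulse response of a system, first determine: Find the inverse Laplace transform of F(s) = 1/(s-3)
L^(-1){1/(s-a)}=c·e^(at)
Here a=3, c=1

Answer: e^(3t)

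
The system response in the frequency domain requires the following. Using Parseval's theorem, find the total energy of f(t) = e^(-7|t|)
Parseval's theorem: E = integral |f(t)|^2 dt = (1/2pi) integral |F(omega)|^2 domega
E = integral_{-inf}^{inf} e^(-14|t|) dt = 2*integral_0^inf e^(-14t) dt = 2/(2*7) = 1/7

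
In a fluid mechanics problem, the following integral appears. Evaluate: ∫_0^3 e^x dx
Antiderivative: e^x
Evaluate: (e^3 - 1)

Answer: e^3 - 1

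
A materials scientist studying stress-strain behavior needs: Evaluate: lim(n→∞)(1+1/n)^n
This is the definition of e^1: lim(1+1/n)^n = e^1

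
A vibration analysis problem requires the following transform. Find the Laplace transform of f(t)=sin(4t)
L{sin(wt)} = w/(s²+w²)
L{sin(4t)} = 4/(s²+16)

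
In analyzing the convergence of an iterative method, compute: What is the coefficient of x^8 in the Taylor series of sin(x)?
sin(x) has only odd powers. Coefficient of x^8=0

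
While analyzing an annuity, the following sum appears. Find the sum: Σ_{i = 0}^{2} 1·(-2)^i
Geometric series: S = a(1 - r^n)/(1 - r)
a = 1, r = -2, n = 3
S = 1(1 + 8)/3 = 3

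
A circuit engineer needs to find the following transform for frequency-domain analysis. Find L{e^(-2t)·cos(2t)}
First shifting: L{e^(at)f(t)}=F(s-a)
L{cos(2t)}=s/(s² + 4)
Shift: (s + 2)/((s + 2)² + 4)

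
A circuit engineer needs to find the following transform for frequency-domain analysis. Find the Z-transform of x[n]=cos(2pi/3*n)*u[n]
Z{cos(w0*n)*u[n]}=z(z - cos(w0))/(z^2 - 2z*cos(w0) + 1)
With w0=2pi/3: X(z)=z(z - cos(2pi/3))/(z^2 - 2z*cos(2pi/3) + 1)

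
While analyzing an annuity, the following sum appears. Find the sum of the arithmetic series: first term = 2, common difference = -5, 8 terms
Last term: a_n = 2+(8-1)·-5 = -33
Sum = n(a_1+a_n)/2 = 8(2+(-33))/2 = -124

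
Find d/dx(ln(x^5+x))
Chain rule: d/dx[ln(u)]=u'/u where u=x^5+x
u'=5x^4+1

Answer: (5x^4+1)/(x^5+x)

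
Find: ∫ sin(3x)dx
Using substitution u = 3x: ∫ sin(u) du/3 = -cos(u)/3+C

Answer: (-1/3)cos(3x)+C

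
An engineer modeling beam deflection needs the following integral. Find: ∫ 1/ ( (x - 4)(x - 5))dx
Partial fractions: 1/((x-4)(x-5))=A/(x-4)+B/(x-5)
A=-1, B=1
∫ [-1· 1/(x-4)+1· 1/(x-5)] dx
=(1)[ln|x-5| - ln|x-4|]+C

Answer: ln|(x-5)/(x-4)|+C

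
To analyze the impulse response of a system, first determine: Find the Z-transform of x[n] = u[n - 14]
Using the time-shift property: Z{u[n-14]}=z^(-14) * z/(z-1)
=z^(-13)/(z-1)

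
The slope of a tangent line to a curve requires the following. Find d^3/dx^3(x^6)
Apply power rule 3 times:
d^1: 6x^5
d^2: 30x^4
d^3: 120x^3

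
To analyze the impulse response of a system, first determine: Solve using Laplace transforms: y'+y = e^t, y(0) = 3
Take L: sY - 3 + Y=1/(s-1)
Y(s + 1)=1/(s-1) + 3
Y=1/((s-1)(s + 1)) + 3/(s + 1)
Partial fractions: 1/((s-1)(s + 1))=(1/2)/(s-1) - (1/2)/(s + 1)
So Y=(1/2)/(s-1) + (5/2)/(s + 1)
Inverse Laplace transform (L^(-1){1/(s-1)}=e^t, L^(-1){1/(s + 1)}=e^(-t)):

Answer: y(t)=(1/2)·e^t + (5/2)·e^(-t)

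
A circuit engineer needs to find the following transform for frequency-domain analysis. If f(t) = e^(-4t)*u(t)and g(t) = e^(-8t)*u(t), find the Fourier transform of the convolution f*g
By the convolution theorem: F{f * g}=F(omega) * G(omega)
F(omega)=1/(4 + j * omega), G(omega)=1/(8 + j * omega)
F{f * g}=1/((4 + j * omega)(8 + j * omega))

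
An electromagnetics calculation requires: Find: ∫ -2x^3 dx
Using power rule: ∫ -2x^3 dx=-2/4 x^4 + C=(-1/2)x^4 + C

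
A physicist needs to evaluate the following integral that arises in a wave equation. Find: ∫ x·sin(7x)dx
By parts: u=x, dv=sin(7x) dx
du=dx, v=-cos(7x)/7
=-x·cos(7x)/7 + sin(7x)/7² + C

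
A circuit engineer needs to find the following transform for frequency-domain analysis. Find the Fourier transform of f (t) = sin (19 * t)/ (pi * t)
sin(W * t)/(pi * t) = (W/pi) * sinc(W * t/pi) is the impulse response of the ideal low-pass filter with cutoff W (here W = 19).
Its Fourier transform is a rectangular function:
F(omega) = 1 for |omega| < 19, 0 otherwise

Answer: rect(omega/38) [i.e., 1 for |omega| < 19, 0 otherwise]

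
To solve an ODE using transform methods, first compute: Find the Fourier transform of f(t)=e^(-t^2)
The Fourier transform of a Gaussian e^(-t^2) is sqrt(pi) * e^(-omega^2/4).
With a = 1: F(omega) = sqrt(pi) * e^(-omega^2/4)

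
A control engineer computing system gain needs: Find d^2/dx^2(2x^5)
Apply power rule 2 times:
d^1: 10x^4
d^2: 40x^3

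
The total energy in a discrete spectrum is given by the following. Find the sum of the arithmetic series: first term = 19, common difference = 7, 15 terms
Last term: a_n = 19+(15-1)·7 = 117
Sum = n(a_1+a_n)/2 = 15(19+117)/2 = 1020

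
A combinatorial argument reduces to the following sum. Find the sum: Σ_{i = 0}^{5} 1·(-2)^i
Geometric series: S = a(1 - r^n)/(1 - r)
a = 1, r = -2, n = 6
S = 1(1-64)/3 = -21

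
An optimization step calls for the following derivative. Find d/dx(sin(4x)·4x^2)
Product rule: (fg)' = f'g + fg'
f = sin(4x), f' = 4·cos(4x)
g = 4x^2, g' = 8x

Answer: 16·cos(4x)·x^2 + 8·sin(4x)·x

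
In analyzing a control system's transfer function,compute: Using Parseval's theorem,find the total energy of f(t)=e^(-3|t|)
Parseval's theorem: E=integral |f(t)|^2 dt=(1/2pi) integral |F(omega)|^2 domega
E=integral_{-inf}^{inf} e^(-6|t|) dt=2 * integral_0^inf e^(-6t) dt=2/(2 * 3)=1/3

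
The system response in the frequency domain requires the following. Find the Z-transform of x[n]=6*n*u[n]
Z{n * u[n]} = z/(z-1)^2
By linearity: Z{6 * n * u[n]} = 6z/(z-1)^2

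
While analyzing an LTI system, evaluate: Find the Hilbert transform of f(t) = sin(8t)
The Hilbert transform shifts each frequency component by -pi/2.
H{sin(wt)}=-cos(wt)
With w=8: H{sin(8t)}=-cos(8t)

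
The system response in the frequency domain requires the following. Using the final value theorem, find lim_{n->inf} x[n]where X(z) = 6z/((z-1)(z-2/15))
Final value theorem: lim x[n] = lim_{z->1} (z-1)*X(z)
(z-1)*X(z) = 6z/(z-2/15)
As z->1: 6/(1 - 2/15) = 6/(13/15) = 90/13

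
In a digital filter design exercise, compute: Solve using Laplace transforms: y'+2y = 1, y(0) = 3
Take L of both sides: sY(s) - 3 + 2Y(s)=1/s
Y(s)(s + 2)=1/s + 3
Y(s)=1/(s(s + 2)) + 3/(s + 2)
Partial fractions: 1/(s(s + 2))=(1/2)/s - (1/2)/(s + 2)
So Y(s)=(1/2)/s + (5/2)/(s + 2)
Inverse transform (L^(-1){1/s}=1, L^(-1){1/(s + 2)}=e^(-2t)):

Answer: y(t)=1/2 + (5/2)·e^(-2t)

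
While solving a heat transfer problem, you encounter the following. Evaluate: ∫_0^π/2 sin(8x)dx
Antiderivative: -cos(8x)/8
Evaluate at bounds: [-cos(8·π/2)/8] - [-cos(8·0)/8]
=(-(1)+(1))/8=0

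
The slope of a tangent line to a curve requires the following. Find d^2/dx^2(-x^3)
Apply power rule 2 times:
d^1: -3x^2
d^2: -6x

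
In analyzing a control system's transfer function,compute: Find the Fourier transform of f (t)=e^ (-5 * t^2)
The Fourier transform of a Gaussian e^(-a * t^2) is sqrt(pi/a) * e^(-omega^2/(4a)).
With a = 5: F(omega) = sqrt(pi/5) * e^(-omega^2/20)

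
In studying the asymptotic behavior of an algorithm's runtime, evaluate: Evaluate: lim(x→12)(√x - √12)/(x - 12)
Multiply by conjugate (√x + √12)/(√x + √12):
=(x - 12)/((x - 12)(√x + √12))=1/(√x + √12)
As x → 12: 1/(2√12)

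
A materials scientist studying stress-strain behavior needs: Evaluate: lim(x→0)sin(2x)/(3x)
L'Hôpital (0/0): lim 2cos(2x)/3=2/3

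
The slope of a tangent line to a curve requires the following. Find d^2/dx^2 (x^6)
Apply power rule 2 times:
d^1: 6x^5
d^2: 30x^4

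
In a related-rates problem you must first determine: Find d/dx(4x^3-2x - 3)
Power rule: d/dx(ax^n) = n·a·x^(n-1)
Term by term: 12·x^2-2

Answer: 12x^2-2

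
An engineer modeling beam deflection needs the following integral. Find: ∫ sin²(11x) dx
Using identity sin²(u) = (1 - cos(2u))/2:
∫ (1 - cos(22x))/2 dx = x/2 - sin(22x)/44+C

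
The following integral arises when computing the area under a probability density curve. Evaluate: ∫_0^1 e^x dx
Antiderivative: e^x
Evaluate: (e^1 - 1)

Answer: e^1 - 1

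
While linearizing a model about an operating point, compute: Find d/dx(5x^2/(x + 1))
Quotient rule: (f/g)'=(f'g - fg')/g²
f=5x^2, f'=10x
g=x + 1, g'=1

Answer: (10x·(x + 1) - 5x^2)/(x + 1)²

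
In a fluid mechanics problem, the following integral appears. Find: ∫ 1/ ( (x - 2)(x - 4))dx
Partial fractions: 1/((x-2)(x-4))=A/(x-2)+B/(x-4)
A=-1/2, B=1/2
∫ [-1/2· 1/(x-2)+1/2· 1/(x-4)] dx
=(1/2)[ln|x-4| - ln|x-2|]+C

Answer: (1/2)·ln|(x-4)/(x-2)|+C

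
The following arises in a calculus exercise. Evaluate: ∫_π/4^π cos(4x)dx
Antiderivative: sin(4x)/4
Evaluate at bounds: [sin(4·π)/4] - [sin(4·π/4)/4]
= ((0) - (0))/4 = 0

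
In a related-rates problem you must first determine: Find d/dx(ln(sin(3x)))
Chain rule: d/dx[ln(u)]=u'/u where u=sin(3x)
u'=3cos(3x)

Answer: (3cos(3x))/(sin(3x))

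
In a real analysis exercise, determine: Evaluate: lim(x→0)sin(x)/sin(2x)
sin(u) ≈ u for small u:
sin(x)/sin(2x) ≈ x/(2x) = 1/2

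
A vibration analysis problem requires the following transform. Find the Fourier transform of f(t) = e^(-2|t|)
Using the standard pair: F{e^(-a|t|)} = 2a/(a^2+omega^2)
With a = 2: F(omega) = 4/(4+omega^2)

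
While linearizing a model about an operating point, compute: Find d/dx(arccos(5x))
d/dx[arccos(u)] = -u'/√(1-u²), u = 5x, u' = 5

Answer: -5/√(1-25x²)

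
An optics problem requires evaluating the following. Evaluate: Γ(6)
Γ(n) = (n-1)! for positive integers
Γ(6) = 5! = 120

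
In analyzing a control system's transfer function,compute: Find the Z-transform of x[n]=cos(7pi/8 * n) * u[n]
Z{cos(w0*n)*u[n]} = z(z - cos(w0))/(z^2-2z*cos(w0)+1)
With w0 = 7pi/8: X(z) = z(z - cos(7pi/8))/(z^2-2z*cos(7pi/8)+1)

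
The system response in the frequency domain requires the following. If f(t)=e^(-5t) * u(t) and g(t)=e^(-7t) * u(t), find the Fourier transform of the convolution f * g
By the convolution theorem: F{f * g} = F(omega) * G(omega)
F(omega) = 1/(5 + j * omega), G(omega) = 1/(7 + j * omega)
F{f * g} = 1/((5 + j * omega)(7 + j * omega))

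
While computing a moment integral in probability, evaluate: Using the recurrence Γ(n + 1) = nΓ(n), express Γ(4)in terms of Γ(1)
Γ(4)=3Γ(3)=3·2Γ(2)=...=3!·Γ(1)=6·Γ(1)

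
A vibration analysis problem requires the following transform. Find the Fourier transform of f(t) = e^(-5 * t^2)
The Fourier transform of a Gaussian e^(-a*t^2) is sqrt(pi/a)*e^(-omega^2/(4a)).
With a = 5: F(omega) = sqrt(pi/5)*e^(-omega^2/20)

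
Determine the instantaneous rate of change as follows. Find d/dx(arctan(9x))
d/dx[arctan(u)] = u'/(1+u²), u = 9x, u' = 9

Answer: 9/(1+81x²)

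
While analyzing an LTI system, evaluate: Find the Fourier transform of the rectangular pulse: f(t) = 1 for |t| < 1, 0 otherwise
F(omega) = integral from -1 to 1 of e^(-j*omega*t) dt
= 2*sin(1*omega)/omega = 2*sinc(1*omega/pi)

Answer: 2*sin(1*omega)/omega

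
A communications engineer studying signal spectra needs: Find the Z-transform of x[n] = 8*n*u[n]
Z{n*u[n]} = z/(z-1)^2
By linearity: Z{8*n*u[n]} = 8z/(z-1)^2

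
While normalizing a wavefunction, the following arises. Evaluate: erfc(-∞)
erfc(x) = 1 - erf(x); erfc(-∞) = 1 - erf(-∞) = 1 - (-1) = 2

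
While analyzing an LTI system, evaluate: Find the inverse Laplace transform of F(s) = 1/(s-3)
L^(-1){1/(s-a)}=c·e^(at)
Here a=3, c=1

Answer: e^(3t)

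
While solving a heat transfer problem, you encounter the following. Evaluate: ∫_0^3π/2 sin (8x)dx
Antiderivative: -cos(8x)/8
Evaluate at bounds: [-cos(8·3π/2)/8] - [-cos(8·0)/8]
= (-(1) + (1))/8 = 0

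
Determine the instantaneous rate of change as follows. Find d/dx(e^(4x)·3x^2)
Product rule: (fg)' = f'g+fg'
f = e^(4x), f' = 4·e^(4x)
g = 3x^2, g' = 6x

Answer: 12·e^(4x)·x^2+6·e^(4x)·x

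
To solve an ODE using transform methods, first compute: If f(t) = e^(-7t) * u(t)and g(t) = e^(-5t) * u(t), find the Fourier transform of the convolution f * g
By the convolution theorem: F{f*g} = F(omega)*G(omega)
F(omega) = 1/(7+j*omega), G(omega) = 1/(5+j*omega)
F{f*g} = 1/((7+j*omega)(5+j*omega))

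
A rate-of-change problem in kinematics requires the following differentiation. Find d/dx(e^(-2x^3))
Chain rule: d/dx[e^u]=e^u · u' where u=-2x^3
u'=-6x^2

Answer: -6x^2·e^(-2x^3)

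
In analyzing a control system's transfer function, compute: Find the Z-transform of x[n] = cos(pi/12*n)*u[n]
Z{cos(w0*n)*u[n]}=z(z - cos(w0))/(z^2-2z*cos(w0)+1)
With w0=pi/12: X(z)=z(z - cos(pi/12))/(z^2-2z*cos(pi/12)+1)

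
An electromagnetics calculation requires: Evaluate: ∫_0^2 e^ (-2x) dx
Antiderivative: (1/(-2))e^(-2x)
Evaluate: (1/(-2))(e^-4 - 1)

Answer: (e^-4 - 1)/(-2)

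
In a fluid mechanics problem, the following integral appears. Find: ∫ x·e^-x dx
Integration by parts: u = x, dv = e^-x dx
du = dx, v = -e^-x
= -x·e^-x - ∫ -e^-x dx
= -x·e^-x - e^-x+C

Answer: -e^-x(x+1)+C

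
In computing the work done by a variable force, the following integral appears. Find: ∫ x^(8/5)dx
Power rule: ∫ x^(8/5) dx = x^(13/5)/(13/5) + C

Answer: (5/13)·x^(13/5) + C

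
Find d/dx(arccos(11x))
d/dx[arccos(u)] = -u'/√(1-u²), u = 11x, u' = 11

Answer: -11/√(1 - 121x²)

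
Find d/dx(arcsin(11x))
d/dx[arcsin(u)]=u'/√(1-u²), u=11x, u'=11

Answer: 11/√(1-121x²)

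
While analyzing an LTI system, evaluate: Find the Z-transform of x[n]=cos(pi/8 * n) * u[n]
Z{cos(w0*n)*u[n]}=z(z - cos(w0))/(z^2-2z*cos(w0)+1)
With w0=pi/8: X(z)=z(z - cos(pi/8))/(z^2-2z*cos(pi/8)+1)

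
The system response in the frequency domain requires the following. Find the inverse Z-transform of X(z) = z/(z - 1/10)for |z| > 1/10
Standard pair: z/(z-a) <-> a^n*u[n] for causal signals
With a=1/10: x[n]=(1/10)^n*u[n]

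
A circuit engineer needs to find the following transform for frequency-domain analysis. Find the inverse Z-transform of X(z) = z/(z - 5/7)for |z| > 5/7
Standard pair: z/(z-a) <-> a^n * u[n] for causal signals
With a=5/7: x[n]=(5/7)^n * u[n]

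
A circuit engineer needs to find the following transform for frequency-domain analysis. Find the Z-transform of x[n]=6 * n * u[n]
Z{n*u[n]}=z/(z-1)^2
By linearity: Z{6*n*u[n]}=6z/(z-1)^2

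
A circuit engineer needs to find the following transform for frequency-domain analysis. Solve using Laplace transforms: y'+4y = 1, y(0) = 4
Take L of both sides: sY(s)-4+4Y(s)=1/s
Y(s)(s+4)=1/s+4
Y(s)=1/(s(s+4))+4/(s+4)
Partial fractions: 1/(s(s+4))=(1/4)/s - (1/4)/(s+4)
So Y(s)=(1/4)/s+(15/4)/(s+4)
Inverse transform (L^(-1){1/s}=1, L^(-1){1/(s+4)}=e^(-4t)):

Answer: y(t)=1/4+(15/4)·e^(-4t)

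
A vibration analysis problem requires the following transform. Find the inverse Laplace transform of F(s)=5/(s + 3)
L^(-1){5/(s-a)}=c·e^(at)
Here a=-3, c=5

Answer: 5e^(-3t)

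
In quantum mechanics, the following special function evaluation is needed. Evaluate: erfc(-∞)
erfc(x) = 1 - erf(x); erfc(-∞) = 1 - erf(-∞) = 1 - (-1) = 2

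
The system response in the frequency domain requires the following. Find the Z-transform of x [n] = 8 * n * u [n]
Z{n*u[n]}=z/(z-1)^2
By linearity: Z{8*n*u[n]}=8z/(z-1)^2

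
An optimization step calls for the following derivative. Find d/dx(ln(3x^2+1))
Chain rule: d/dx[ln(u)]=u'/u where u=3x^2 + 1
u'=6x

Answer: (6x)/(3x^2 + 1)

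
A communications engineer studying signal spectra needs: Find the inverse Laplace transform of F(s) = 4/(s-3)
L^(-1){4/(s-a)} = c·e^(at)
Here a = 3, c = 4

Answer: 4e^(3t)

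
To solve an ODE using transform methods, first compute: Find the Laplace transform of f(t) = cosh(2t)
L{cosh(at)}=s/(s²-a²)
L{cosh(2t)}=s/(s²-4)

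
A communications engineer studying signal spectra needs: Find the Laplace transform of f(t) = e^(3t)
L{e^(at)}=1/(s-a)
L{e^(3t)}=1/(s-3)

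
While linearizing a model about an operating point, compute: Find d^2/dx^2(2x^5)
Apply power rule 2 times:
d^1: 10x^4
d^2: 40x^3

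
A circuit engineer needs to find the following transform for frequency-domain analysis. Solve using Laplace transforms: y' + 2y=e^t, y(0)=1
Take L: sY - 1+2Y=1/(s-1)
Y(s+2)=1/(s-1)+1
Y=1/((s-1)(s+2))+1/(s+2)
Partial fractions: 1/((s-1)(s+2))=(1/3)/(s-1) - (1/3)/(s+2)
So Y=(1/3)/(s-1)+(2/3)/(s+2)
Inverse Laplace transform (L^(-1){1/(s-1)}=e^t, L^(-1){1/(s+2)}=e^(-2t)):

Answer: y(t)=(1/3)·e^t+(2/3)·e^(-2t)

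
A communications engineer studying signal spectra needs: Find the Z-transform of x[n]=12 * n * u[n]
Z{n * u[n]}=z/(z-1)^2
By linearity: Z{12 * n * u[n]}=12z/(z-1)^2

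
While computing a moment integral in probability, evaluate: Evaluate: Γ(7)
Γ(n)=(n-1)! for positive integers
Γ(7)=6!=720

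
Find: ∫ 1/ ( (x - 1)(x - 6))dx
Partial fractions: 1/((x-1)(x-6))=A/(x-1) + B/(x-6)
A=-1/5, B=1/5
∫ [-1/5· 1/(x-1) + 1/5· 1/(x-6)] dx
=(1/5)[ln|x-6| - ln|x-1|] + C

Answer: (1/5)·ln|(x-6)/(x-1)| + C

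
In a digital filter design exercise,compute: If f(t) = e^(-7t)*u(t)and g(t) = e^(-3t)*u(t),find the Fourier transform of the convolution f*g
By the convolution theorem: F{f * g}=F(omega) * G(omega)
F(omega)=1/(7+j * omega), G(omega)=1/(3+j * omega)
F{f * g}=1/((7+j * omega)(3+j * omega))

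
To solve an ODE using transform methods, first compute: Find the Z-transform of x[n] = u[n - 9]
Using the time-shift property: Z{u[n-9]} = z^(-9) * z/(z-1)
= z^(-8)/(z-1)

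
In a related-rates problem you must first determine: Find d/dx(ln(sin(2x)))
Chain rule: d/dx[ln(u)] = u'/u where u = sin(2x)
u' = 2cos(2x)

Answer: (2cos(2x))/(sin(2x))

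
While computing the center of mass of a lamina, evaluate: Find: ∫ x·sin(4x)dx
By parts: u = x, dv = sin(4x) dx
du = dx, v = -cos(4x)/4
= -x·cos(4x)/4+sin(4x)/4²+C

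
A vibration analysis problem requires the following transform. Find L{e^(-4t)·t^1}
First shifting: L{e^(at)f(t)} = F(s-a)
L{t^1} = 1/s^2
Shift s → s+4: 1/(s+4)^2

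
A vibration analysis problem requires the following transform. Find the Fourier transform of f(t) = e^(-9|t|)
Using the standard pair: F{e^(-a|t|)}=2a/(a^2+omega^2)
With a=9: F(omega)=18/(81+omega^2)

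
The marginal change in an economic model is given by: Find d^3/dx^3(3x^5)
Apply power rule 3 times:
d^1: 15x^4
d^2: 60x^3
d^3: 180x^2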